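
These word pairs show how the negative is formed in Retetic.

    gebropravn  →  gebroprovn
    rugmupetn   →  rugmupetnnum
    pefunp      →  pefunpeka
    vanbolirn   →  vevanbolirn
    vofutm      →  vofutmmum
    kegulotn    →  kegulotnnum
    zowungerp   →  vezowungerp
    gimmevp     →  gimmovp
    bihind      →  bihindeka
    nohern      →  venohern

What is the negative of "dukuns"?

dukunseka

"dukuns" has second-to-last letter 'n'. The stems whose second-to-last letter is 'n' (bihind → bihindeka, pefunp → pefunpeka) add -eka.
So dukuns → dukunseka.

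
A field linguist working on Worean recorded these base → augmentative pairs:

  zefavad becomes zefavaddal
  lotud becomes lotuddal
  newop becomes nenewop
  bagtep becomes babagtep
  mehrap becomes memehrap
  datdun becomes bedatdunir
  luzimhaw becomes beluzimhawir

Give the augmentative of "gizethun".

zefavad and mehrap both have last vowel 'a' yet inflect differently (zefavaddal, memehrap), so the last vowel is not what conditions the rule; the final letter is.
"gizethun" ends in -n. The one such stem in the data (datdun → bedatdunir) adds be- … -ir around the stem, so the same rule applies.
The other patterns: stems ending in -d double the final consonant and add -al; stems ending in -p repeat the first consonant+vowel as a prefix.
So gizethun → begizethunir.

begizethunir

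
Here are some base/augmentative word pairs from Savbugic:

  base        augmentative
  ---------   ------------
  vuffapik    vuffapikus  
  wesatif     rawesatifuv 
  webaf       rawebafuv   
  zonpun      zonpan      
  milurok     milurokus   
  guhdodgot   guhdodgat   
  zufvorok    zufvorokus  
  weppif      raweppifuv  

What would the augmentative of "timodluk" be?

vuffapik and wesatif both have last vowel 'i' yet inflect differently (vuffapikus, rawesatifuv), so the last vowel is not what conditions the rule; the final letter is.
"timodluk" ends in -k. The stems ending in -k (vuffapik → vuffapikus, zufvorok → zufvorokus, milurok → milurokus) add -us.
The other patterns: stems ending in -f add ra- … -uv around the stem; stems ending in -n or -t change the last vowel to 'a'.
So timodluk → timodlukus.

timodlukus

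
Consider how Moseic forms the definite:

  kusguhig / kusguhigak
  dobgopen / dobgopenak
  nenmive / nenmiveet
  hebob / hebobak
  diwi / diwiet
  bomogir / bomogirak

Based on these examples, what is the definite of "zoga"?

zogaet

nenmive and dobgopen both have last vowel 'e' yet inflect differently (nenmiveet, dobgopenak), so the last vowel is not what conditions the rule; whether the stem ends in a vowel or a consonant is.
"zoga" ends in a vowel. The stems ending in a vowel (nenmive → nenmiveet, diwi → diwiet) add -et.
The other pattern: stems ending in a consonant add -ak.
So zoga → zogaet.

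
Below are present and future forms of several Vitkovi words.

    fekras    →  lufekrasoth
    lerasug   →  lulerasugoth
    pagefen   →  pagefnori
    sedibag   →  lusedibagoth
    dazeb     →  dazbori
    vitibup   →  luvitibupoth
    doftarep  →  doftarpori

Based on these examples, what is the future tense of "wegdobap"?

luwegdobapoth

"wegdobap" has last vowel 'a'. The stems whose last vowel is 'a' (sedibag → lusedibagoth, fekras → lufekrasoth) add lu- … -oth around the stem.
The other pattern: stems whose last vowel is 'e' delete the last vowel and add -ori.
So wegdobap → luwegdobapoth.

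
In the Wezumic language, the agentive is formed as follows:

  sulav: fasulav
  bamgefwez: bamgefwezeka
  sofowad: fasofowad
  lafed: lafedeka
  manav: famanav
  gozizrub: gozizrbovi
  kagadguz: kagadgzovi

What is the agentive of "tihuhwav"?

fatihuhwav

"tihuhwav" has last vowel 'a'. The stems whose last vowel is 'a' (sulav → fasulav, manav → famanav, sofowad → fasofowad) add the prefix fa-.
So tihuhwav → fatihuhwav.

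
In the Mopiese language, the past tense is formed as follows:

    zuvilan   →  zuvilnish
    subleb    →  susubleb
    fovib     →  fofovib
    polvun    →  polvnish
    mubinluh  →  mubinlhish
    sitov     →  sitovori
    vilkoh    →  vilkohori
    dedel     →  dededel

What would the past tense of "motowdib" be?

momotowdib

vilkoh and mubinluh both end in -h yet inflect differently (vilkohori, mubinlhish), so the final letter is not what conditions the rule; the last vowel is.
"motowdib" has last vowel 'i'. The one such stem in the data (fovib → fofovib) repeats the first consonant+vowel as a prefix (as do subleb, dedel), so the same rule applies.
The other patterns: stems whose last vowel is 'o' add -ori; stems whose last vowel is 'a' or 'u' delete the last vowel and add -ish.
So motowdib → momotowdib.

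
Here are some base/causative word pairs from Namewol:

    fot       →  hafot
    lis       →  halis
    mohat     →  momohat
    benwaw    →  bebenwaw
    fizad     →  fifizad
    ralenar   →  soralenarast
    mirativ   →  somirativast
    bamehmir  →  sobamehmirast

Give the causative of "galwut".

gagalwut

fot and mohat both end in -t yet inflect differently (hafot, momohat), so the final letter is not what conditions the rule; the number of vowels is.
"galwut" has 2 vowels. The stems with 2 vowels (mohat → momohat, benwaw → bebenwaw, fizad → fifizad) repeat the first consonant+vowel as a prefix.
So galwut → gagalwut.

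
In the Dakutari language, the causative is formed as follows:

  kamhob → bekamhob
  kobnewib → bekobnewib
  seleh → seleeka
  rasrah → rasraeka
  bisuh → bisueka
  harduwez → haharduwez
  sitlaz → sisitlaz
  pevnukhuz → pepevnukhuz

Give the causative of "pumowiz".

pupumowiz

"pumowiz" ends in -z. The stems ending in -z (harduwez → haharduwez, sitlaz → sisitlaz, pevnukhuz → pepevnukhuz) repeat the first consonant+vowel as a prefix.
So pumowiz → pupumowiz.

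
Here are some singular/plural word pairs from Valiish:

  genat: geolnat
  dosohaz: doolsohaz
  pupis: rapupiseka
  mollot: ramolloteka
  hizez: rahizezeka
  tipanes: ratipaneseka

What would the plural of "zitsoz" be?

razitsozeka

"zitsoz" has last vowel 'o'. The one such stem in the data (mollot → ramolloteka) adds ra- … -eka around the stem, so the same rule applies.
So zitsoz → razitsozeka.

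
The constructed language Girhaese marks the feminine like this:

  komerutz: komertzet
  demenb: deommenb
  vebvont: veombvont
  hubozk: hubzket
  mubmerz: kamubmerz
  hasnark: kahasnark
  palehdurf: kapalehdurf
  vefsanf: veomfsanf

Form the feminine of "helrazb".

vefsanf and palehdurf both end in -f yet inflect differently (veomfsanf, kapalehdurf), so the final letter is not what conditions the rule; the second-to-last letter is.
"helrazb" has second-to-last letter 'z'. The one such stem in the data (hubozk → hubzket) deletes the last vowel and adds -et (as does komerutz), so the same rule applies.
So helrazb → helrzbet.

helrzbet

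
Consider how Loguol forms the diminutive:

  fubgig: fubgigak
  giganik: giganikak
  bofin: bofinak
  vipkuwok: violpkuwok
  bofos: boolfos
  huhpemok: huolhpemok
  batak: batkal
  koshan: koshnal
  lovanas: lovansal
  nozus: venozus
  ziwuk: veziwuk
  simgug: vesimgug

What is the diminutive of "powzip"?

"powzip" has last vowel 'i'. The stems whose last vowel is 'i' (fubgig → fubgigak, giganik → giganikak, bofin → bofinak) add -ak.
The other patterns: stems whose last vowel is 'o' insert -ol- after the first vowel; stems whose last vowel is 'a' delete the last vowel and add -al; stems whose last vowel is 'u' add the prefix ve-.
So powzip → powzipak.

powzipak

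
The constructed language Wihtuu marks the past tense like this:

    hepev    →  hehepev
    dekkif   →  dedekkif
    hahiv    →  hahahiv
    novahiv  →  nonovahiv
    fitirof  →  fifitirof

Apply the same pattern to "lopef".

lolopef

Every pair shown (hepev → hehepev, dekkif → dedekkif, hahiv → hahahiv, …) follows the same rule: repeat the first consonant+vowel as a prefix.
So lopef → lolopef.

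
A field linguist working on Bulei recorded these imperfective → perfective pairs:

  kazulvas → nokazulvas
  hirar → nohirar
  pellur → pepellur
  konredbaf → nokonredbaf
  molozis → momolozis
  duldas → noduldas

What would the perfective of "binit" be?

kazulvas and molozis both end in -s yet inflect differently (nokazulvas, momolozis), so the final letter is not what conditions the rule; the last vowel is.
"binit" has last vowel 'i'. The one such stem in the data (molozis → momolozis) repeats the first consonant+vowel as a prefix (as does pellur), so the same rule applies.
The other pattern: stems whose last vowel is 'a' add the prefix no-.
So binit → bibinit.

bibinit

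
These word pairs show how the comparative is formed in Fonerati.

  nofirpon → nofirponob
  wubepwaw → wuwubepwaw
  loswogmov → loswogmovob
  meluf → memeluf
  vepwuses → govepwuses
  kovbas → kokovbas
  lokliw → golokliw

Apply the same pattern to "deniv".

"deniv" has last vowel 'i'. The one such stem in the data (lokliw → golokliw) adds the prefix go-, so the same rule applies.
The other patterns: stems whose last vowel is 'o' add -ob; stems whose last vowel is 'a' or 'u' repeat the first consonant+vowel as a prefix.
So deniv → godeniv.

godeniv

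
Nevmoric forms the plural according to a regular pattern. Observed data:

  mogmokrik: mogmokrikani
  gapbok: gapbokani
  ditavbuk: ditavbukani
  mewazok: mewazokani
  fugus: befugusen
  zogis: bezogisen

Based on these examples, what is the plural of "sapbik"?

"sapbik" ends in -k. The stems ending in -k (mogmokrik → mogmokrikani, gapbok → gapbokani, ditavbuk → ditavbukani) add -ani.
The other pattern: stems ending in -s add be- … -en around the stem.
So sapbik → sapbikani.

sapbikani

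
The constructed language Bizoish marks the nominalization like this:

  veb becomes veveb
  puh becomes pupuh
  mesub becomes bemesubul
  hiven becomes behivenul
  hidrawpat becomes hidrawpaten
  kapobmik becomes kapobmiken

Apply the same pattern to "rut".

veb and mesub both end in -b yet inflect differently (veveb, bemesubul), so the final letter is not what conditions the rule; the number of vowels is.
"rut" has 1 vowel. The stems with 1 vowel (veb → veveb, puh → pupuh) repeat the first consonant+vowel as a prefix.
The other patterns: stems with 2 vowels add be- … -ul around the stem; stems with 3 vowels add -en.
So rut → rurut.

rurut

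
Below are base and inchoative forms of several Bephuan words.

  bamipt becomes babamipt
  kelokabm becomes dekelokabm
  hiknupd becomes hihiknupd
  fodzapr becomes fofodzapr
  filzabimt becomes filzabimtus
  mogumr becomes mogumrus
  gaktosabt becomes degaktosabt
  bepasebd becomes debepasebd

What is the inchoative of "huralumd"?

huralumdus

bamipt and gaktosabt both end in -t yet inflect differently (babamipt, degaktosabt), so the final letter is not what conditions the rule; the second-to-last letter is.
"huralumd" has second-to-last letter 'm'. The stems whose second-to-last letter is 'm' (mogumr → mogumrus, filzabimt → filzabimtus) add -us.
So huralumd → huralumdus.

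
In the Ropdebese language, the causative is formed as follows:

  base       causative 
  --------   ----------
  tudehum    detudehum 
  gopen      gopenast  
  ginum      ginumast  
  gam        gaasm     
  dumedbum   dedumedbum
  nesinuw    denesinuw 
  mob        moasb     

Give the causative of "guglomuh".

deguglomuh

"guglomuh" has 3 vowels. The stems with 3 vowels (dumedbum → dedumedbum, tudehum → detudehum, nesinuw → denesinuw) add the prefix de-.
So guglomuh → deguglomuh.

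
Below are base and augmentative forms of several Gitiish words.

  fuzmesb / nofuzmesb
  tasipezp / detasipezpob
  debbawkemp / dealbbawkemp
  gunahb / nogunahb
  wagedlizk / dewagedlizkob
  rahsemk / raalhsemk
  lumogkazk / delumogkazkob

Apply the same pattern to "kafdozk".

dekafdozkob

"kafdozk" has second-to-last letter 'z'. The stems whose second-to-last letter is 'z' (tasipezp → detasipezpob, wagedlizk → dewagedlizkob, lumogkazk → delumogkazkob) add de- … -ob around the stem.
The other patterns: stems whose second-to-last letter is 'm' insert -al- after the first vowel; stems whose second-to-last letter is 'h' or 's' add the prefix no-.
So kafdozk → dekafdozkob.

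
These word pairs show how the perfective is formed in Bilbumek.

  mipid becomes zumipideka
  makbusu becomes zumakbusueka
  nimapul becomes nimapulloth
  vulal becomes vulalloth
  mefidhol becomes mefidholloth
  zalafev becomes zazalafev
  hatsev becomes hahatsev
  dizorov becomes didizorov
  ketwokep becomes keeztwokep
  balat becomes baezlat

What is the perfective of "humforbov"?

"humforbov" ends in -v. The stems ending in -v (zalafev → zazalafev, hatsev → hahatsev, dizorov → didizorov) repeat the first consonant+vowel as a prefix.
The other patterns: stems ending in -d or -u add zu- … -eka around the stem; stems ending in -l double the final consonant and add -oth; stems ending in -p or -t insert -ez- after the first vowel.
So humforbov → huhumforbov.

huhumforbov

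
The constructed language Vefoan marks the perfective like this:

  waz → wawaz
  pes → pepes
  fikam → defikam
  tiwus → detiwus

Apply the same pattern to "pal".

"pal" has 1 vowel. The stems with 1 vowel (waz → wawaz, pes → pepes) repeat the first consonant+vowel as a prefix.
So pal → papal.

papal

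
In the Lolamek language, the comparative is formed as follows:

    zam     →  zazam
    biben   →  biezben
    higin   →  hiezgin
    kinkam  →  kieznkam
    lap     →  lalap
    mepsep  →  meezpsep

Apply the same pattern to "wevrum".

mepsep and lap both end in -p yet inflect differently (meezpsep, lalap), so the final letter is not what conditions the rule; the number of vowels is.
"wevrum" has 2 vowels. The stems with 2 vowels (biben → biezben, higin → hiezgin, kinkam → kieznkam) insert -ez- after the first vowel.
The other pattern: stems with 1 vowel repeat the first consonant+vowel as a prefix.
So wevrum → weezvrum.

weezvrum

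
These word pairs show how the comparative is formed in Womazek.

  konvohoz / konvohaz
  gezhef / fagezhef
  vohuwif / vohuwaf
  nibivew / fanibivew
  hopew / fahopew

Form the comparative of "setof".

"setof" has last vowel 'o'. The one such stem in the data (konvohoz → konvohaz) changes the last vowel to 'a' (as does vohuwif), so the same rule applies.
So setof → setaf.

setaf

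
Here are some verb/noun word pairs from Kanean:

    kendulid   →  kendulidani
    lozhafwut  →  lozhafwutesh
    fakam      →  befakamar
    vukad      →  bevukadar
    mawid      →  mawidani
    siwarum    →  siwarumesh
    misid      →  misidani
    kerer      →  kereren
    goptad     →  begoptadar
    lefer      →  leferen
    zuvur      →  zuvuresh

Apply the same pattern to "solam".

mawid and vukad both end in -d yet inflect differently (mawidani, bevukadar), so the final letter is not what conditions the rule; the last vowel is.
"solam" has last vowel 'a'. The stems whose last vowel is 'a' (vukad → bevukadar, fakam → befakamar, goptad → begoptadar) add be- … -ar around the stem.
The other patterns: stems whose last vowel is 'i' add -ani; stems whose last vowel is 'u' add -esh; stems whose last vowel is 'e' add -en.
So solam → besolamar.

besolamar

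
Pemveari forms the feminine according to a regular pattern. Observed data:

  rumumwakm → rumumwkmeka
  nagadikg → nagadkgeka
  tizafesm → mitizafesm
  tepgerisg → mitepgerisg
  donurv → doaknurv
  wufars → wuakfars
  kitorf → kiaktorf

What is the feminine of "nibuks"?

nibkseka

"nibuks" has second-to-last letter 'k'. The stems whose second-to-last letter is 'k' (rumumwakm → rumumwkmeka, nagadikg → nagadkgeka) delete the last vowel and add -eka.
The other patterns: stems whose second-to-last letter is 's' add the prefix mi-; stems whose second-to-last letter is 'r' insert -ak- after the first vowel.
So nibuks → nibkseka.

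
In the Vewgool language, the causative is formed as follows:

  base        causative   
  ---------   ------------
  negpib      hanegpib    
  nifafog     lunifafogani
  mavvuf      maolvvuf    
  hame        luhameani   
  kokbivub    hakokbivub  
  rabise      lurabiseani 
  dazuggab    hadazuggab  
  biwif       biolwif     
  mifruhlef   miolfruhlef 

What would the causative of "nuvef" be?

nuolvef

mavvuf and kokbivub both have last vowel 'u' yet inflect differently (maolvvuf, hakokbivub), so the last vowel is not what conditions the rule; the final letter is.
"nuvef" ends in -f. The stems ending in -f (biwif → biolwif, mifruhlef → miolfruhlef, mavvuf → maolvvuf) insert -ol- after the first vowel.
The other patterns: stems ending in -b add the prefix ha-; stems ending in -e or -g add lu- … -ani around the stem.
So nuvef → nuolvef.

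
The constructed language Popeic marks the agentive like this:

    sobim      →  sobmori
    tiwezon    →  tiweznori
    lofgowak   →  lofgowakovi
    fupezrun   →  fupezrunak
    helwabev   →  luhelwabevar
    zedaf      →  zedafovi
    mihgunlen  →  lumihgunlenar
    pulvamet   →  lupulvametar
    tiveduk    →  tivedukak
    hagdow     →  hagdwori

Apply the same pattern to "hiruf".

hirufak

mihgunlen and fupezrun both end in -n yet inflect differently (lumihgunlenar, fupezrunak), so the final letter is not what conditions the rule; the last vowel is.
"hiruf" has last vowel 'u'. The stems whose last vowel is 'u' (tiveduk → tivedukak, fupezrun → fupezrunak) add -ak.
So hiruf → hirufak.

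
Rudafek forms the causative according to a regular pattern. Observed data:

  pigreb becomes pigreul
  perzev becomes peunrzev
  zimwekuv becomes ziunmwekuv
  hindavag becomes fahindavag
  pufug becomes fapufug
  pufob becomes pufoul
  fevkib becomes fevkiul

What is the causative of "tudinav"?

pigreb and perzev both have last vowel 'e' yet inflect differently (pigreul, peunrzev), so the last vowel is not what conditions the rule; the final letter is.
"tudinav" ends in -v. The stems ending in -v (perzev → peunrzev, zimwekuv → ziunmwekuv) insert -un- after the first vowel.
So tudinav → tuundinav.

tuundinav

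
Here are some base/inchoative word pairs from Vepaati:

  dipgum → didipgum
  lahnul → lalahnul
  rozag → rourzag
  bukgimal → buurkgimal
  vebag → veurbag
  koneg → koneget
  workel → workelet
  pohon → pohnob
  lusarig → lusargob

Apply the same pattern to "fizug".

fifizug

lahnul and bukgimal both end in -l yet inflect differently (lalahnul, buurkgimal), so the final letter is not what conditions the rule; the last vowel is.
"fizug" has last vowel 'u'. The stems whose last vowel is 'u' (dipgum → didipgum, lahnul → lalahnul) repeat the first consonant+vowel as a prefix.
The other patterns: stems whose last vowel is 'a' insert -ur- after the first vowel; stems whose last vowel is 'e' add -et; stems whose last vowel is 'i' or 'o' delete the last vowel and add -ob.
So fizug → fifizug.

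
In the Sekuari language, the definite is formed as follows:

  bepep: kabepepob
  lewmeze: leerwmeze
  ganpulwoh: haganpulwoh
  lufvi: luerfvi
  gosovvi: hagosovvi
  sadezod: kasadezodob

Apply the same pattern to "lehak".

"lehak" begins with l-. The stems beginning with l- (lewmeze → leerwmeze, lufvi → luerfvi) insert -er- after the first vowel.
So lehak → leerhak.

leerhak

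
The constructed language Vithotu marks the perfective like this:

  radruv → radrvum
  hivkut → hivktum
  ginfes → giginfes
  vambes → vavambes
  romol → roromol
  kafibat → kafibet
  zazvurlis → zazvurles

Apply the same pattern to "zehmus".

hivkut and kafibat both end in -t yet inflect differently (hivktum, kafibet), so the final letter is not what conditions the rule; the last vowel is.
"zehmus" has last vowel 'u'. The stems whose last vowel is 'u' (radruv → radrvum, hivkut → hivktum) delete the last vowel and add -um.
The other patterns: stems whose last vowel is 'e' or 'o' repeat the first consonant+vowel as a prefix; stems whose last vowel is 'a' or 'i' change the last vowel to 'e'.
So zehmus → zehmsum.

zehmsum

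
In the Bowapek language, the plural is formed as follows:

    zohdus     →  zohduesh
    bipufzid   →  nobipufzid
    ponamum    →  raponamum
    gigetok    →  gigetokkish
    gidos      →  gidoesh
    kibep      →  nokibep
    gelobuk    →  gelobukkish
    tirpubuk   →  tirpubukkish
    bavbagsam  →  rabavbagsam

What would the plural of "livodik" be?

tirpubuk and ponamum both have last vowel 'u' yet inflect differently (tirpubukkish, raponamum), so the last vowel is not what conditions the rule; the final letter is.
"livodik" ends in -k. The stems ending in -k (tirpubuk → tirpubukkish, gigetok → gigetokkish, gelobuk → gelobukkish) double the final consonant and add -ish.
The other patterns: stems ending in -m add the prefix ra-; stems ending in -s drop the final letter and add -esh; stems ending in -d or -p add the prefix no-.
So livodik → livodikkish.

livodikkish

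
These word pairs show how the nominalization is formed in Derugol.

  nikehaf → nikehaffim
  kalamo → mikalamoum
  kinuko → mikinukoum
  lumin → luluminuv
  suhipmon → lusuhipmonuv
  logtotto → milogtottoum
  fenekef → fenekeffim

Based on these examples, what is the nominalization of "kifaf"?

"kifaf" ends in -f. The stems ending in -f (fenekef → fenekeffim, nikehaf → nikehaffim) double the final consonant and add -im.
The other patterns: stems ending in -o add mi- … -um around the stem; stems ending in -n add lu- … -uv around the stem.
So kifaf → kifaffim.

kifaffim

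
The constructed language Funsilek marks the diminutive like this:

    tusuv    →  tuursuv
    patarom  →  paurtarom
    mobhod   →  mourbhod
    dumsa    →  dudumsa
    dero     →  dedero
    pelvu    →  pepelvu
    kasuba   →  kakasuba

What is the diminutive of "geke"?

gegeke

"geke" ends in a vowel. The stems ending in a vowel (dumsa → dudumsa, dero → dedero, pelvu → pepelvu) repeat the first consonant+vowel as a prefix.
So geke → gegeke.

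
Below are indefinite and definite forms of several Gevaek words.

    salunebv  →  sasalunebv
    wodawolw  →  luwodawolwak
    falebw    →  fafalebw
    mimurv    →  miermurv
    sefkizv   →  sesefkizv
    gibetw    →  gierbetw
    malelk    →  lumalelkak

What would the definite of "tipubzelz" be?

lutipubzelzak

"tipubzelz" has second-to-last letter 'l'. The stems whose second-to-last letter is 'l' (wodawolw → luwodawolwak, malelk → lumalelkak) add lu- … -ak around the stem.
The other patterns: stems whose second-to-last letter is 'r' or 't' insert -er- after the first vowel; stems whose second-to-last letter is 'b' or 'z' repeat the first consonant+vowel as a prefix.
So tipubzelz → lutipubzelzak.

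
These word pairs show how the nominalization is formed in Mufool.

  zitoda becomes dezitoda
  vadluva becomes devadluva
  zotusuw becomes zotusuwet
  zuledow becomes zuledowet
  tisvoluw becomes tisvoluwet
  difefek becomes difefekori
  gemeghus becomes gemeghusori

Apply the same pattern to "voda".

devoda

zotusuw and gemeghus both have last vowel 'u' yet inflect differently (zotusuwet, gemeghusori), so the last vowel is not what conditions the rule; the final letter is.
"voda" ends in -a. The stems ending in -a (zitoda → dezitoda, vadluva → devadluva) add the prefix de-.
The other patterns: stems ending in -w add -et; stems ending in -k or -s add -ori.
So voda → devoda.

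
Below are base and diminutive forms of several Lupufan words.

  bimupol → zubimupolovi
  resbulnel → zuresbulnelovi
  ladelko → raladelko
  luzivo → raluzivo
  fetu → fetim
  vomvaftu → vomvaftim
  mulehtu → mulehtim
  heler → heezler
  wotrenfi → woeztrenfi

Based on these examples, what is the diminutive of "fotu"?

fotim

"fotu" ends in -u. The stems ending in -u (fetu → fetim, vomvaftu → vomvaftim, mulehtu → mulehtim) drop the final letter and add -im.
The other patterns: stems ending in -l add zu- … -ovi around the stem; stems ending in -o add the prefix ra-; stems ending in -i or -r insert -ez- after the first vowel.
So fotu → fotim.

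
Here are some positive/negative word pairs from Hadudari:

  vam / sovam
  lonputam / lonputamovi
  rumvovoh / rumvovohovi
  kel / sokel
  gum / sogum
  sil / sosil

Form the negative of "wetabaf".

lonputam and vam both end in -m yet inflect differently (lonputamovi, sovam), so the final letter is not what conditions the rule; the number of vowels is.
"wetabaf" has 3 vowels. The stems with 3 vowels (lonputam → lonputamovi, rumvovoh → rumvovohovi) add -ovi.
So wetabaf → wetabafovi.

wetabafovi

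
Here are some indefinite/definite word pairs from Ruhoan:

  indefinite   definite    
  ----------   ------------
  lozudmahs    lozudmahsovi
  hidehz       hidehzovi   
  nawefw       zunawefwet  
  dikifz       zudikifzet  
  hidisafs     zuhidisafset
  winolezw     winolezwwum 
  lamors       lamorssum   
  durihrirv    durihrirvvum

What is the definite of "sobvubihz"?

hidehz and dikifz both end in -z yet inflect differently (hidehzovi, zudikifzet), so the final letter is not what conditions the rule; the second-to-last letter is.
"sobvubihz" has second-to-last letter 'h'. The stems whose second-to-last letter is 'h' (lozudmahs → lozudmahsovi, hidehz → hidehzovi) add -ovi.
So sobvubihz → sobvubihzovi.

sobvubihzovi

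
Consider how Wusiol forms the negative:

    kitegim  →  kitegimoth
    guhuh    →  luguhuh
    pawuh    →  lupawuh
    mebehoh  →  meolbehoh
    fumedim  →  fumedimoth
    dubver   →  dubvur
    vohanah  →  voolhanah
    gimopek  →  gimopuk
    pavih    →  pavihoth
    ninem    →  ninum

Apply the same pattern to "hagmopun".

pawuh and pavih both end in -h yet inflect differently (lupawuh, pavihoth), so the final letter is not what conditions the rule; the last vowel is.
"hagmopun" has last vowel 'u'. The stems whose last vowel is 'u' (pawuh → lupawuh, guhuh → luguhuh) add the prefix lu-.
The other patterns: stems whose last vowel is 'i' add -oth; stems whose last vowel is 'e' change the last vowel to 'u'; stems whose last vowel is 'a' or 'o' insert -ol- after the first vowel.
So hagmopun → luhagmopun.

luhagmopun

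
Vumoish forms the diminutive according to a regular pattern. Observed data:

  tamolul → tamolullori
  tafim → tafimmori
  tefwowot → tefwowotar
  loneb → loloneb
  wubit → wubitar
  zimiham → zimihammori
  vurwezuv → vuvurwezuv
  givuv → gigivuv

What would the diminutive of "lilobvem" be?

wubit and tafim both have last vowel 'i' yet inflect differently (wubitar, tafimmori), so the last vowel is not what conditions the rule; the final letter is.
"lilobvem" ends in -m. The stems ending in -m (zimiham → zimihammori, tafim → tafimmori) double the final consonant and add -ori.
So lilobvem → lilobvemmori.

lilobvemmori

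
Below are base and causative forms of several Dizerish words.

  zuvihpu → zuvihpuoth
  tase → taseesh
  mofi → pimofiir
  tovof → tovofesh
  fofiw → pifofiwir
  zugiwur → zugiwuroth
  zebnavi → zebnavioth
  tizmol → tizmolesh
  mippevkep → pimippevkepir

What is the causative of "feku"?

zebnavi and mofi both end in -i yet inflect differently (zebnavioth, pimofiir), so the final letter is not what conditions the rule; the first letter is.
"feku" begins with f-. The one such stem in the data (fofiw → pifofiwir) adds pi- … -ir around the stem, so the same rule applies.
The other patterns: stems beginning with t- add -esh; stems beginning with z- add -oth.
So feku → pifekuir.

pifekuir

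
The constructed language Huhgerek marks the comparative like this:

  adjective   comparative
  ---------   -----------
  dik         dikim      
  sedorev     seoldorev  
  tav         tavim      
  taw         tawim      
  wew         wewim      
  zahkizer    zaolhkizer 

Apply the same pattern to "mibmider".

miolbmider

sedorev and tav both end in -v yet inflect differently (seoldorev, tavim), so the final letter is not what conditions the rule; the number of vowels is.
"mibmider" has 3 vowels. The stems with 3 vowels (sedorev → seoldorev, zahkizer → zaolhkizer) insert -ol- after the first vowel.
So mibmider → miolbmider.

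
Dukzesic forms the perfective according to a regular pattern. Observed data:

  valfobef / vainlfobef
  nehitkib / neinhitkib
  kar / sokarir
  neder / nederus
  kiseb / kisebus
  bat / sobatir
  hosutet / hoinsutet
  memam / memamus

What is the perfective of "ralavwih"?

kar and neder both end in -r yet inflect differently (sokarir, nederus), so the final letter is not what conditions the rule; the number of vowels is.
"ralavwih" has 3 vowels. The stems with 3 vowels (hosutet → hoinsutet, valfobef → vainlfobef, nehitkib → neinhitkib) insert -in- after the first vowel.
The other patterns: stems with 1 vowel add so- … -ir around the stem; stems with 2 vowels add -us.
So ralavwih → rainlavwih.

rainlavwih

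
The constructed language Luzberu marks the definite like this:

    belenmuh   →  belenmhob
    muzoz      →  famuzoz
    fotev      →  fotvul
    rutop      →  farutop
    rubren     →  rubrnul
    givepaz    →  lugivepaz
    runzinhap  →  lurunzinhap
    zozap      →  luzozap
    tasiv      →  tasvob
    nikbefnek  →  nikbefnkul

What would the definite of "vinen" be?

givepaz and muzoz both end in -z yet inflect differently (lugivepaz, famuzoz), so the final letter is not what conditions the rule; the last vowel is.
"vinen" has last vowel 'e'. The stems whose last vowel is 'e' (fotev → fotvul, rubren → rubrnul, nikbefnek → nikbefnkul) delete the last vowel and add -ul.
So vinen → vinnul.

vinnul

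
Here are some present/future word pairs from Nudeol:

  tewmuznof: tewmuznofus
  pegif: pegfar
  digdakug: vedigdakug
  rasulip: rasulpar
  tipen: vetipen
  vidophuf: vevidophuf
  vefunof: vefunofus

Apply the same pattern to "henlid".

"henlid" has last vowel 'i'. The stems whose last vowel is 'i' (rasulip → rasulpar, pegif → pegfar) delete the last vowel and add -ar.
The other patterns: stems whose last vowel is 'e' or 'u' add the prefix ve-; stems whose last vowel is 'o' add -us.
So henlid → henldar.

henldar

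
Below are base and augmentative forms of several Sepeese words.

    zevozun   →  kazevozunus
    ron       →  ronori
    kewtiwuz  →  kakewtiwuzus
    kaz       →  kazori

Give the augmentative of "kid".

kaz and kewtiwuz both end in -z yet inflect differently (kazori, kakewtiwuzus), so the final letter is not what conditions the rule; the number of vowels is.
"kid" has 1 vowel. The stems with 1 vowel (kaz → kazori, ron → ronori) add -ori.
The other pattern: stems with 3 vowels add ka- … -us around the stem.
So kid → kidori.

kidori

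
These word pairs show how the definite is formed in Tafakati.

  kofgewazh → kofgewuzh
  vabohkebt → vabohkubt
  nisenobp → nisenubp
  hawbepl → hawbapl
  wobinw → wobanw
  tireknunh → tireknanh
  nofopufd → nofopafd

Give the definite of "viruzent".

kofgewazh and tireknunh both end in -h yet inflect differently (kofgewuzh, tireknanh), so the final letter is not what conditions the rule; the second-to-last letter is.
"viruzent" has second-to-last letter 'n'. The stems whose second-to-last letter is 'n' (wobinw → wobanw, tireknunh → tireknanh) change the last vowel to 'a'.
So viruzent → viruzant.

viruzant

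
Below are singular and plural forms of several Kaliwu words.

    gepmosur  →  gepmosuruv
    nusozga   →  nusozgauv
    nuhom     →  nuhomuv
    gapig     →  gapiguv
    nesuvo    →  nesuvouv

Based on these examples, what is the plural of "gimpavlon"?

gimpavlonuv

Every pair shown (gepmosur → gepmosuruv, nusozga → nusozgauv, nuhom → nuhomuv, …) follows the same rule: add -uv.
So gimpavlon → gimpavlonuv.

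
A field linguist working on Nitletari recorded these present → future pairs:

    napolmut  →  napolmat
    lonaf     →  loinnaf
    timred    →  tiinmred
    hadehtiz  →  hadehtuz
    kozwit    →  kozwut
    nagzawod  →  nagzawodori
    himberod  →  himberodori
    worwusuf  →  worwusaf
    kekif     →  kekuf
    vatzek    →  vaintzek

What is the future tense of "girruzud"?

kozwit and napolmut both end in -t yet inflect differently (kozwut, napolmat), so the final letter is not what conditions the rule; the last vowel is.
"girruzud" has last vowel 'u'. The stems whose last vowel is 'u' (napolmut → napolmat, worwusuf → worwusaf) change the last vowel to 'a'.
So girruzud → girruzad.

girruzad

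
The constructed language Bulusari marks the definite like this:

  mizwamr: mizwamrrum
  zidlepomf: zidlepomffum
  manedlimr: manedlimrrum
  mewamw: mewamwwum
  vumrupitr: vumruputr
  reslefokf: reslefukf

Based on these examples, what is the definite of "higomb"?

higombbum

"higomb" has second-to-last letter 'm'. The stems whose second-to-last letter is 'm' (mizwamr → mizwamrrum, zidlepomf → zidlepomffum, manedlimr → manedlimrrum) double the final consonant and add -um.
The other pattern: stems whose second-to-last letter is 'k' or 't' change the last vowel to 'u'.
So higomb → higombbum.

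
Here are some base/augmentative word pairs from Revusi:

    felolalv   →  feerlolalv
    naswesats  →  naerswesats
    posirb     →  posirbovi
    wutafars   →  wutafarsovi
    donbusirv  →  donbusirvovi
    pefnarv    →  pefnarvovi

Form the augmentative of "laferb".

wutafars and naswesats both end in -s yet inflect differently (wutafarsovi, naerswesats), so the final letter is not what conditions the rule; the second-to-last letter is.
"laferb" has second-to-last letter 'r'. The stems whose second-to-last letter is 'r' (wutafars → wutafarsovi, posirb → posirbovi, pefnarv → pefnarvovi) add -ovi.
So laferb → laferbovi.

laferbovi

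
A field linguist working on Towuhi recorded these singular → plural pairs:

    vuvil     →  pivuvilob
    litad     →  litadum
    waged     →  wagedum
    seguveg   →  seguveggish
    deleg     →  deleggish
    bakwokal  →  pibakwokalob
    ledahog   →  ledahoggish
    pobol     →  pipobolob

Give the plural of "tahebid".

tahebidum

ledahog and pobol both have last vowel 'o' yet inflect differently (ledahoggish, pipobolob), so the last vowel is not what conditions the rule; the final letter is.
"tahebid" ends in -d. The stems ending in -d (litad → litadum, waged → wagedum) add -um.
So tahebid → tahebidum.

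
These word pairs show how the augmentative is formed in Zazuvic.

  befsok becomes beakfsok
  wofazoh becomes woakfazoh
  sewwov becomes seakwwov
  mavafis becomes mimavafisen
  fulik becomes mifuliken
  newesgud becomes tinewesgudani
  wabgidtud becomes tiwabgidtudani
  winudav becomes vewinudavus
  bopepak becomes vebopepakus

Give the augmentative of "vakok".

befsok and fulik both end in -k yet inflect differently (beakfsok, mifuliken), so the final letter is not what conditions the rule; the last vowel is.
"vakok" has last vowel 'o'. The stems whose last vowel is 'o' (befsok → beakfsok, wofazoh → woakfazoh, sewwov → seakwwov) insert -ak- after the first vowel.
So vakok → vaakkok.

vaakkok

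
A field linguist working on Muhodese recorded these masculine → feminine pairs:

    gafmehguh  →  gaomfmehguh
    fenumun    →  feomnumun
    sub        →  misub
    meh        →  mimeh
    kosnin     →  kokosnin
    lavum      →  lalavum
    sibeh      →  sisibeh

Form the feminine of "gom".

meh and sibeh both end in -h yet inflect differently (mimeh, sisibeh), so the final letter is not what conditions the rule; the number of vowels is.
"gom" has 1 vowel. The stems with 1 vowel (sub → misub, meh → mimeh) add the prefix mi-.
So gom → migom.

migom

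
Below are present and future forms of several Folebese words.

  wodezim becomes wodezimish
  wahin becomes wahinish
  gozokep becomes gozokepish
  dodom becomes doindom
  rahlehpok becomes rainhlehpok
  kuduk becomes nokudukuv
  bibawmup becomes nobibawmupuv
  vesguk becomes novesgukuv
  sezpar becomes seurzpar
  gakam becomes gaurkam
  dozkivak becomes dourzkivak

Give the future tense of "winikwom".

wodezim and dodom both end in -m yet inflect differently (wodezimish, doindom), so the final letter is not what conditions the rule; the last vowel is.
"winikwom" has last vowel 'o'. The stems whose last vowel is 'o' (dodom → doindom, rahlehpok → rainhlehpok) insert -in- after the first vowel.
The other patterns: stems whose last vowel is 'e' or 'i' add -ish; stems whose last vowel is 'u' add no- … -uv around the stem; stems whose last vowel is 'a' insert -ur- after the first vowel.
So winikwom → wiinnikwom.

wiinnikwom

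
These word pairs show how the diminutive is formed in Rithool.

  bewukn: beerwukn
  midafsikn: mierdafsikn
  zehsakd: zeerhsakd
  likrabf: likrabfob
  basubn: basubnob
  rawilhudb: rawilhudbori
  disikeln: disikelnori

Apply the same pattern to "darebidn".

bewukn and basubn both end in -n yet inflect differently (beerwukn, basubnob), so the final letter is not what conditions the rule; the second-to-last letter is.
"darebidn" has second-to-last letter 'd'. The one such stem in the data (rawilhudb → rawilhudbori) adds -ori, so the same rule applies.
The other patterns: stems whose second-to-last letter is 'k' insert -er- after the first vowel; stems whose second-to-last letter is 'b' add -ob.
So darebidn → darebidnori.

darebidnori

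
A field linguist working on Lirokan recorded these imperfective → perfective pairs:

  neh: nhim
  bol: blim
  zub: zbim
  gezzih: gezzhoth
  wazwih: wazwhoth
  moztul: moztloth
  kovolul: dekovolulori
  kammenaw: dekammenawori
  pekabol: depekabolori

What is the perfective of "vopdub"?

vopdboth

neh and gezzih both end in -h yet inflect differently (nhim, gezzhoth), so the final letter is not what conditions the rule; the number of vowels is.
"vopdub" has 2 vowels. The stems with 2 vowels (gezzih → gezzhoth, wazwih → wazwhoth, moztul → moztloth) delete the last vowel and add -oth.
The other patterns: stems with 1 vowel delete the last vowel and add -im; stems with 3 vowels add de- … -ori around the stem.
So vopdub → vopdboth.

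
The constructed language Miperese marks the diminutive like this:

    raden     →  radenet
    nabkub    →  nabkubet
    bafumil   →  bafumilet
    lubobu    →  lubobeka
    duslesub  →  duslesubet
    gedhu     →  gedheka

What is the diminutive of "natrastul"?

gedhu and duslesub both have last vowel 'u' yet inflect differently (gedheka, duslesubet), so the last vowel is not what conditions the rule; the final letter is.
"natrastul" ends in -l. The one such stem in the data (bafumil → bafumilet) adds -et, so the same rule applies.
The other pattern: stems ending in -u drop the final letter and add -eka.
So natrastul → natrastulet.

natrastulet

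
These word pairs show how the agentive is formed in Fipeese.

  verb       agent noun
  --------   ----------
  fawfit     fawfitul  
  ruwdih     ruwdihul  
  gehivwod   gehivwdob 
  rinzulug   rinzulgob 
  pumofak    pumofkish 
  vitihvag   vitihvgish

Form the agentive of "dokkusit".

dokkusitul

"dokkusit" has last vowel 'i'. The stems whose last vowel is 'i' (fawfit → fawfitul, ruwdih → ruwdihul) add -ul.
So dokkusit → dokkusitul.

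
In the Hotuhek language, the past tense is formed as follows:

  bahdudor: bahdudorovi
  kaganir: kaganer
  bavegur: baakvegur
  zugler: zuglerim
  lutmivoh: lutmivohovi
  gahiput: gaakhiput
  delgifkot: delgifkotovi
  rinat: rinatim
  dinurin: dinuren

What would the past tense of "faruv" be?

"faruv" has last vowel 'u'. The stems whose last vowel is 'u' (gahiput → gaakhiput, bavegur → baakvegur) insert -ak- after the first vowel.
The other patterns: stems whose last vowel is 'o' add -ovi; stems whose last vowel is 'i' change the last vowel to 'e'; stems whose last vowel is 'a' or 'e' add -im.
So faruv → faakruv.

faakruv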